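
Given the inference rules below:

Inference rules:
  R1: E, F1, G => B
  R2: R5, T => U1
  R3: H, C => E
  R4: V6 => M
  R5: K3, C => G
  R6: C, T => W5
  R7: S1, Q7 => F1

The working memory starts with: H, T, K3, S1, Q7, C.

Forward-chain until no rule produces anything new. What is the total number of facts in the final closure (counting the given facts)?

11

Round 1: R3 [H, C => E]; R5 [K3, C => G]; R6 [C, T => W5]; R7 [S1, Q7 => F1]. Adds E, G, W5, F1.
Round 2: R1 [E, F1, G => B]. Adds B.
Closure: {B, C, E, F1, G, H, K3, Q7, S1, T, W5} — 11 facts.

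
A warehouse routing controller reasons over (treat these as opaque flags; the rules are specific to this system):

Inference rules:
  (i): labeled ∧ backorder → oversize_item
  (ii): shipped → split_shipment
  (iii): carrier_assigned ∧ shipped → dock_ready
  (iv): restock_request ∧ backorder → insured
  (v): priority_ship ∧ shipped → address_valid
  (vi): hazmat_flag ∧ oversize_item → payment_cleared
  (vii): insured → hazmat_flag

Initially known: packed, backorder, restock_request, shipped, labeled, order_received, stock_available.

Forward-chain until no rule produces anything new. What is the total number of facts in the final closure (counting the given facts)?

Round 1 — (i), (ii), (iv), derive oversize_item, split_shipment, insured.
Round 2 — (vii), derive hazmat_flag.
Round 3 — (vi), derive payment_cleared.
Closure: {backorder, hazmat_flag, insured, labeled, order_received, oversize_item, packed, payment_cleared, restock_request, shipped, split_shipment, stock_available} — 12 facts.

12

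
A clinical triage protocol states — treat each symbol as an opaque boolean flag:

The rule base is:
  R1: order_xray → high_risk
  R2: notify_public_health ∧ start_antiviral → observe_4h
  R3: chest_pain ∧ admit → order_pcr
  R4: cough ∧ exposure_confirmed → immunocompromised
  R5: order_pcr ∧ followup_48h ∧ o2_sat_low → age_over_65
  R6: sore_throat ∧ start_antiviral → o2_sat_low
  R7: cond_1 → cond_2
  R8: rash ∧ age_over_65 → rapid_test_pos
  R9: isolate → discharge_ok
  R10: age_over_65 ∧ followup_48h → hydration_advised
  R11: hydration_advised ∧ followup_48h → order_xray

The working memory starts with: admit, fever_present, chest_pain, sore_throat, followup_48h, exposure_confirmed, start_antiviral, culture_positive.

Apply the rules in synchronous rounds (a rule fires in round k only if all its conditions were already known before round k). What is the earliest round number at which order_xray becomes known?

4

Round 1: R3 [chest_pain ∧ admit → order_pcr]; R6 [sore_throat ∧ start_antiviral → o2_sat_low]. Adds order_pcr, o2_sat_low.
Round 2: R5 [order_pcr ∧ followup_48h ∧ o2_sat_low → age_over_65]. Adds age_over_65.
Round 3: R10 [age_over_65 ∧ followup_48h → hydration_advised]. Adds hydration_advised.
Round 4: R11 [hydration_advised ∧ followup_48h → order_xray]. Adds order_xray.
order_xray first appears in round 4.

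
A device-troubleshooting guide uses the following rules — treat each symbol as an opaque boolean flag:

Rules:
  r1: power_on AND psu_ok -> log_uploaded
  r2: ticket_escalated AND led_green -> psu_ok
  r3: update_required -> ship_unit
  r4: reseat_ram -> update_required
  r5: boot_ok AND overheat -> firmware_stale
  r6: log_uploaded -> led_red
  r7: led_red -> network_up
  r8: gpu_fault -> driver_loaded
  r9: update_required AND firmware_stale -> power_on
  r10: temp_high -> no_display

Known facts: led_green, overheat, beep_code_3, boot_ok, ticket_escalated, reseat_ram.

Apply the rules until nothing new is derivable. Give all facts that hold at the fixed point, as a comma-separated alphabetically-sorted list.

beep_code_3, boot_ok, firmware_stale, led_green, led_red, log_uploaded, network_up, overheat, power_on, psu_ok, reseat_ram, ship_unit, ticket_escalated, update_required

[1] r2 [ticket_escalated AND led_green -> psu_ok]; r4 [reseat_ram -> update_required]; r5 [boot_ok AND overheat -> firmware_stale]. ⇒ new: psu_ok, update_required, firmware_stale.
[2] r3 [update_required -> ship_unit]; r9 [update_required AND firmware_stale -> power_on]. ⇒ new: ship_unit, power_on.
[3] r1 [power_on AND psu_ok -> log_uploaded]. ⇒ new: log_uploaded.
[4] r6 [log_uploaded -> led_red]. ⇒ new: led_red.
[5] r7 [led_red -> network_up]. ⇒ new: network_up.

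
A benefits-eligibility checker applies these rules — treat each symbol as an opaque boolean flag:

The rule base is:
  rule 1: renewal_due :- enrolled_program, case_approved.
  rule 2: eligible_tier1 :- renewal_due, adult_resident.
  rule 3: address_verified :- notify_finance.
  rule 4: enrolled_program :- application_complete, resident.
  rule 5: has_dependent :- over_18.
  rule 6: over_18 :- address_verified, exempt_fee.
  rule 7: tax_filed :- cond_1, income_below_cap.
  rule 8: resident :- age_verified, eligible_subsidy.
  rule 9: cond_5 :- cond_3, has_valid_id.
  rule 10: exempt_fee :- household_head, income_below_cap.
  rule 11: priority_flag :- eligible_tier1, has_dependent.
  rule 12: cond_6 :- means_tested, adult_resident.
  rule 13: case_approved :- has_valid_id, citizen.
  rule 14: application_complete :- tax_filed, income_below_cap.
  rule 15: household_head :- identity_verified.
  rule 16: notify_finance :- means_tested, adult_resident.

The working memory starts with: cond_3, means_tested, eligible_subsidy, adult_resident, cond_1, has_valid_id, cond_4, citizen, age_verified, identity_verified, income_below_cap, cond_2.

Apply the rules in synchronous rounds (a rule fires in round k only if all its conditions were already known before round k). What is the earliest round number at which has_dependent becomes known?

4

Round 1: rule 7 [tax_filed :- cond_1, income_below_cap.]; rule 8 [resident :- age_verified, eligible_subsidy.]; rule 9 [cond_5 :- cond_3, has_valid_id.]; rule 12 [cond_6 :- means_tested, adult_resident.]; rule 13 [case_approved :- has_valid_id, citizen.]; rule 15 [household_head :- identity_verified.]; rule 16 [notify_finance :- means_tested, adult_resident.]. Adds tax_filed, resident, cond_5, cond_6, case_approved, household_head, notify_finance.
Round 2: rule 3 [address_verified :- notify_finance.]; rule 10 [exempt_fee :- household_head, income_below_cap.]; rule 14 [application_complete :- tax_filed, income_below_cap.]. Adds address_verified, exempt_fee, application_complete.
Round 3: rule 4 [enrolled_program :- application_complete, resident.]; rule 6 [over_18 :- address_verified, exempt_fee.]. Adds enrolled_program, over_18.
Round 4: rule 1 [renewal_due :- enrolled_program, case_approved.]; rule 5 [has_dependent :- over_18.]. Adds renewal_due, has_dependent.
has_dependent first appears in round 4.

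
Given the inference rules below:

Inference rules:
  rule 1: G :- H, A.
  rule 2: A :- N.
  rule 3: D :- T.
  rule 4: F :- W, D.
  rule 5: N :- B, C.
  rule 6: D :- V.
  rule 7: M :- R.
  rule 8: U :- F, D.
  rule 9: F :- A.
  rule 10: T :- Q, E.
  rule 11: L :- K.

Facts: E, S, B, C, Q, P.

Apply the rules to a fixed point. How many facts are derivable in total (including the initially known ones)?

12

[1] rule 5 [N :- B, C.]; rule 10 [T :- Q, E.]. ⇒ new: N, T.
[2] rule 2 [A :- N.]; rule 3 [D :- T.]. ⇒ new: A, D.
[3] rule 9 [F :- A.]. ⇒ new: F.
[4] rule 8 [U :- F, D.]. ⇒ new: U.
Closure: {A, B, C, D, E, F, N, P, Q, S, T, U} — 12 facts.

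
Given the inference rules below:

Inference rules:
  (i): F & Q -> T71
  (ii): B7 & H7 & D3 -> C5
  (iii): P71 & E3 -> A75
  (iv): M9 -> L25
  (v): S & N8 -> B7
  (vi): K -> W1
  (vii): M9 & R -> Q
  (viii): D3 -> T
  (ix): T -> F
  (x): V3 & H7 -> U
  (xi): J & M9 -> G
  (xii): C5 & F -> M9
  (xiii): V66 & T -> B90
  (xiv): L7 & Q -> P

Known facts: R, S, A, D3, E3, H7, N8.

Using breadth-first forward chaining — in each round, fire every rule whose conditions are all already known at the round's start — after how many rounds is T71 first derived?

5

Round 1: (v) [S & N8 -> B7]; (viii) [D3 -> T]. New: B7, T.
Round 2: (ii) [B7 & H7 & D3 -> C5]; (ix) [T -> F]. New: C5, F.
Round 3: (xii) [C5 & F -> M9]. New: M9.
Round 4: (iv) [M9 -> L25]; (vii) [M9 & R -> Q]. New: L25, Q.
Round 5: (i) [F & Q -> T71]. New: T71.
T71 first appears in round 5.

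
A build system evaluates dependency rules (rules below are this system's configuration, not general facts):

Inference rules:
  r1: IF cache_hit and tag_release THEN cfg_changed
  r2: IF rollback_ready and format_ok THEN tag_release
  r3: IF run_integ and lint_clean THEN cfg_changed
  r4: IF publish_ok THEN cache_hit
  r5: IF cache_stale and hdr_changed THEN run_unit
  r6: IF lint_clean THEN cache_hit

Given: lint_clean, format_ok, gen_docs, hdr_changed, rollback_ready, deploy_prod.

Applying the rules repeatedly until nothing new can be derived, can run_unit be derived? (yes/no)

Round 1 — r2, r6, derive tag_release, cache_hit.
Round 2 — r1, derive cfg_changed.
Fixed point reached. run_unit is concluded only by r5; r5 needs cache_stale (never derived).

no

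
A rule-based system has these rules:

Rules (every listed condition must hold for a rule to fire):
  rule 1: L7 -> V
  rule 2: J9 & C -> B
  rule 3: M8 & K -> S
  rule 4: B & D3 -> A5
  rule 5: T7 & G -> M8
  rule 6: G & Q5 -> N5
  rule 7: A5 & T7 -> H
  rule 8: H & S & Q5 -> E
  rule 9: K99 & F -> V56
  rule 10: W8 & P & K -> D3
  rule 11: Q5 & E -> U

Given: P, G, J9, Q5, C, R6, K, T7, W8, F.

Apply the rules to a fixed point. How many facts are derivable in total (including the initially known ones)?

19

Round 1: rule 2 [J9 & C -> B]; rule 5 [T7 & G -> M8]; rule 6 [G & Q5 -> N5]; rule 10 [W8 & P & K -> D3]. New: B, M8, N5, D3.
Round 2: rule 3 [M8 & K -> S]; rule 4 [B & D3 -> A5]. New: S, A5.
Round 3: rule 7 [A5 & T7 -> H]. New: H.
Round 4: rule 8 [H & S & Q5 -> E]. New: E.
Round 5: rule 11 [Q5 & E -> U]. New: U.
Closure: {A5, B, C, D3, E, F, G, H, J9, K, M8, N5, P, Q5, R6, S, T7, U, W8} — 19 facts.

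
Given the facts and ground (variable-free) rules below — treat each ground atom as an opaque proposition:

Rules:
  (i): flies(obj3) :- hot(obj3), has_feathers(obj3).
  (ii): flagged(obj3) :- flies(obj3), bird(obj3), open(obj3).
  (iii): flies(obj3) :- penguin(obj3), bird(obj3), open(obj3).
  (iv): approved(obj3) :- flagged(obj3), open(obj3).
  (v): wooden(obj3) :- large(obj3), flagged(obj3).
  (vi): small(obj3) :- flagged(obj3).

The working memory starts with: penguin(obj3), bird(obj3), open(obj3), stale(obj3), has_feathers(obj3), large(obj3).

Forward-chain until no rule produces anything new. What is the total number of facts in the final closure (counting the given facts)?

Round 1: (iii) [flies(obj3) :- penguin(obj3), bird(obj3), open(obj3).]. Adds flies(obj3).
Round 2: (ii) [flagged(obj3) :- flies(obj3), bird(obj3), open(obj3).]. Adds flagged(obj3).
Round 3: (iv) [approved(obj3) :- flagged(obj3), open(obj3).]; (v) [wooden(obj3) :- large(obj3), flagged(obj3).]; (vi) [small(obj3) :- flagged(obj3).]. Adds approved(obj3), wooden(obj3), small(obj3).
Closure: {approved(obj3), bird(obj3), flagged(obj3), flies(obj3), has_feathers(obj3), large(obj3), open(obj3), penguin(obj3), small(obj3), stale(obj3), wooden(obj3)} — 11 facts.

11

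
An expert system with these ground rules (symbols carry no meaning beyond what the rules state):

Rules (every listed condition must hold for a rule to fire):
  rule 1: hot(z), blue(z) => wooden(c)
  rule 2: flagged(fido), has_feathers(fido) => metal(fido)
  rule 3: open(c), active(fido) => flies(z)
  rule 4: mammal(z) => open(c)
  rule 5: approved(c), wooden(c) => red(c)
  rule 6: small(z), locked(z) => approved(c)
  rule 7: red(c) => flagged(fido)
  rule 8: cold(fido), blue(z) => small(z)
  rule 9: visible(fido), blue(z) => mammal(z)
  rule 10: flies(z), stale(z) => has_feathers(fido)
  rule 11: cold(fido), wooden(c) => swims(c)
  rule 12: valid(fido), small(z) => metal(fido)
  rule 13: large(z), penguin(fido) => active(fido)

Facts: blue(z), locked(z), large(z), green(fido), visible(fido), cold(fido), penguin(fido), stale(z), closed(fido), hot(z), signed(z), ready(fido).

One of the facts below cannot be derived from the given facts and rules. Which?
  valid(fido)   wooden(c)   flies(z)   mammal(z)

valid(fido)

Round 1 — rule 1, rule 8, rule 9, rule 13, derive wooden(c), small(z), mammal(z), active(fido).
Round 2 — rule 4, rule 6, rule 11, derive open(c), approved(c), swims(c).
Round 3 — rule 3, rule 5, derive flies(z), red(c).
Round 4 — rule 7, rule 10, derive flagged(fido), has_feathers(fido).
Round 5 — rule 2, derive metal(fido).
Derived: mammal(z) (round 1), wooden(c) (round 1), flies(z) (round 3). valid(fido) never appears in any round.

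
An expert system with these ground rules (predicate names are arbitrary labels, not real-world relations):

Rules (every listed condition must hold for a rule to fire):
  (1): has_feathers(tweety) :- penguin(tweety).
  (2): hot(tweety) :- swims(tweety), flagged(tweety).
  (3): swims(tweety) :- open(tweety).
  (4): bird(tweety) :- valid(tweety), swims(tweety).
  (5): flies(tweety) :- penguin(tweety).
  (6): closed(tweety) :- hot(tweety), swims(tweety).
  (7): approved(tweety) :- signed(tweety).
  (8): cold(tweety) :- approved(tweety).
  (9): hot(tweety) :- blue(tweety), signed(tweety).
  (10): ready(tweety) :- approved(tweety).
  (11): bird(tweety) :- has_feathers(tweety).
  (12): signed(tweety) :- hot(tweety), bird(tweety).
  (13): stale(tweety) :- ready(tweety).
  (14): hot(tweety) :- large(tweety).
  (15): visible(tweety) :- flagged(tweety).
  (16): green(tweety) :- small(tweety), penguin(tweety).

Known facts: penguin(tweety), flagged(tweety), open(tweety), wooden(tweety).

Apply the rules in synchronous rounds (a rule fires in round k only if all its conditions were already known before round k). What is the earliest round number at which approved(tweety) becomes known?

4

Round 1: (1) [has_feathers(tweety) :- penguin(tweety).]; (3) [swims(tweety) :- open(tweety).]; (5) [flies(tweety) :- penguin(tweety).]; (15) [visible(tweety) :- flagged(tweety).]. Adds has_feathers(tweety), swims(tweety), flies(tweety), visible(tweety).
Round 2: (2) [hot(tweety) :- swims(tweety), flagged(tweety).]; (11) [bird(tweety) :- has_feathers(tweety).]. Adds hot(tweety), bird(tweety).
Round 3: (6) [closed(tweety) :- hot(tweety), swims(tweety).]; (12) [signed(tweety) :- hot(tweety), bird(tweety).]. Adds closed(tweety), signed(tweety).
Round 4: (7) [approved(tweety) :- signed(tweety).]. Adds approved(tweety).
approved(tweety) first appears in round 4.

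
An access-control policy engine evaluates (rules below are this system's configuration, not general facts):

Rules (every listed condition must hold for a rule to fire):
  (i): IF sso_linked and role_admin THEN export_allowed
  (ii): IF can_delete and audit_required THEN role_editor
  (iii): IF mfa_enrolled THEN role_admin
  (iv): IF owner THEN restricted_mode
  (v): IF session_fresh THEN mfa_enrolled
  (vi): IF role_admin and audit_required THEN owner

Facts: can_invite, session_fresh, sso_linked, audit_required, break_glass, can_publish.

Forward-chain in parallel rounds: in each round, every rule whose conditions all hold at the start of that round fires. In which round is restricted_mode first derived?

Round 1: (v) [IF session_fresh THEN mfa_enrolled]. New: mfa_enrolled.
Round 2: (iii) [IF mfa_enrolled THEN role_admin]. New: role_admin.
Round 3: (i) [IF sso_linked and role_admin THEN export_allowed]; (vi) [IF role_admin and audit_required THEN owner]. New: export_allowed, owner.
Round 4: (iv) [IF owner THEN restricted_mode]. New: restricted_mode.
restricted_mode first appears in round 4.

4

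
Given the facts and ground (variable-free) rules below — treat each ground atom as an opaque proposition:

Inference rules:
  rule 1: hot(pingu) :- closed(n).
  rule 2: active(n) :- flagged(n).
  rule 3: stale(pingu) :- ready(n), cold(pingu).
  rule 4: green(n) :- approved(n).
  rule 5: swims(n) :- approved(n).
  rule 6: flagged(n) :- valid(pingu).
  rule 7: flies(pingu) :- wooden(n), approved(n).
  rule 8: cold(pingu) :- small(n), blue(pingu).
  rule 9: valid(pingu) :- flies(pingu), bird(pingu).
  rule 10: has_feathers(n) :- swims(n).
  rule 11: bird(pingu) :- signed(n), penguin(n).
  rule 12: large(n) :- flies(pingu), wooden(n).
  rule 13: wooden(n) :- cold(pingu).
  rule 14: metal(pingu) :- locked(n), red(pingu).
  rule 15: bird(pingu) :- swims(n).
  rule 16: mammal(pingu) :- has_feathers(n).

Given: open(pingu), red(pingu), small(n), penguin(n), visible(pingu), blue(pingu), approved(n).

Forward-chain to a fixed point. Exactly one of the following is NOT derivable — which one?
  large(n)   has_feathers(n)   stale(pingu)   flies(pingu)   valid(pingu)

Round 1: rule 4 [green(n) :- approved(n).]; rule 5 [swims(n) :- approved(n).]; rule 8 [cold(pingu) :- small(n), blue(pingu).]. New: green(n), swims(n), cold(pingu).
Round 2: rule 10 [has_feathers(n) :- swims(n).]; rule 13 [wooden(n) :- cold(pingu).]; rule 15 [bird(pingu) :- swims(n).]. New: has_feathers(n), wooden(n), bird(pingu).
Round 3: rule 7 [flies(pingu) :- wooden(n), approved(n).]; rule 16 [mammal(pingu) :- has_feathers(n).]. New: flies(pingu), mammal(pingu).
Round 4: rule 9 [valid(pingu) :- flies(pingu), bird(pingu).]; rule 12 [large(n) :- flies(pingu), wooden(n).]. New: valid(pingu), large(n).
Round 5: rule 6 [flagged(n) :- valid(pingu).]. New: flagged(n).
Round 6: rule 2 [active(n) :- flagged(n).]. New: active(n).
Derived: has_feathers(n) (round 2), flies(pingu) (round 3), valid(pingu) (round 4), large(n) (round 4). stale(pingu) never appears in any round.

stale(pingu)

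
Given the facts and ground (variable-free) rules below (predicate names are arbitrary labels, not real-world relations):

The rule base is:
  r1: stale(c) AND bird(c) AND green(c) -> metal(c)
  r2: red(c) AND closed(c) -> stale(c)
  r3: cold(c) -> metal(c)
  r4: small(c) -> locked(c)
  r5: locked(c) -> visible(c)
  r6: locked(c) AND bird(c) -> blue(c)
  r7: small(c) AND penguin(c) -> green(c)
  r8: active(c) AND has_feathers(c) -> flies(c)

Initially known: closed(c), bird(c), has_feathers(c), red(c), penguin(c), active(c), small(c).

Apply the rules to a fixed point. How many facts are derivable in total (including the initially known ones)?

14

Round 1: r2 [red(c) AND closed(c) -> stale(c)]; r4 [small(c) -> locked(c)]; r7 [small(c) AND penguin(c) -> green(c)]; r8 [active(c) AND has_feathers(c) -> flies(c)]. Adds stale(c), locked(c), green(c), flies(c).
Round 2: r1 [stale(c) AND bird(c) AND green(c) -> metal(c)]; r5 [locked(c) -> visible(c)]; r6 [locked(c) AND bird(c) -> blue(c)]. Adds metal(c), visible(c), blue(c).
Closure: {active(c), bird(c), blue(c), closed(c), flies(c), green(c), has_feathers(c), locked(c), metal(c), penguin(c), red(c), small(c), stale(c), visible(c)} — 14 facts.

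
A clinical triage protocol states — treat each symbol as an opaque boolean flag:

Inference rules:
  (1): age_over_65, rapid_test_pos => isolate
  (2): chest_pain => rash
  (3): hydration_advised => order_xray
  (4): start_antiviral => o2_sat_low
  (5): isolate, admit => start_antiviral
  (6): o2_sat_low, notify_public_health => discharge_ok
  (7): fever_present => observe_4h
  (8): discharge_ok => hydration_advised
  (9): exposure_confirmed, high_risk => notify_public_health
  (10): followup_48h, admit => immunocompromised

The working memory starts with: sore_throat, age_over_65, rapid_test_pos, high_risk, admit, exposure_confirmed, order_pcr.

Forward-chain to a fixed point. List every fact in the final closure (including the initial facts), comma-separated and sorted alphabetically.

admit, age_over_65, discharge_ok, exposure_confirmed, high_risk, hydration_advised, isolate, notify_public_health, o2_sat_low, order_pcr, order_xray, rapid_test_pos, sore_throat, start_antiviral

Round 1 fires (1), (9), giving isolate, notify_public_health.
Round 2 fires (5), giving start_antiviral.
Round 3 fires (4), giving o2_sat_low.
Round 4 fires (6), giving discharge_ok.
Round 5 fires (8), giving hydration_advised.
Round 6 fires (3), giving order_xray.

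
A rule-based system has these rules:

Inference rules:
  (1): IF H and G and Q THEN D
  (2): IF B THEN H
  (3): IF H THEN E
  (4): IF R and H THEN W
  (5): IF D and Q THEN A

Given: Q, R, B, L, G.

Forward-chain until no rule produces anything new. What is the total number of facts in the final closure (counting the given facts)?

10

Round 1: (2) [IF B THEN H]. Adds H.
Round 2: (1) [IF H and G and Q THEN D]; (3) [IF H THEN E]; (4) [IF R and H THEN W]. Adds D, E, W.
Round 3: (5) [IF D and Q THEN A]. Adds A.
Closure: {A, B, D, E, G, H, L, Q, R, W} — 10 facts.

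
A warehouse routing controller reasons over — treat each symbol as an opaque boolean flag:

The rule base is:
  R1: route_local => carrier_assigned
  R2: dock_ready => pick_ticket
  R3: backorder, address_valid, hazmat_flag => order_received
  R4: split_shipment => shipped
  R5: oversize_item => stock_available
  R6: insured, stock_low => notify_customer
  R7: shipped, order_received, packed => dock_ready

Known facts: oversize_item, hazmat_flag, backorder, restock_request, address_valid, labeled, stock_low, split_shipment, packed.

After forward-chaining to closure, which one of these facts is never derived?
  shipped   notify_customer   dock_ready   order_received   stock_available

notify_customer

Round 1 fires R3, R4, R5, giving order_received, shipped, stock_available.
Round 2 fires R7, giving dock_ready.
Round 3 fires R2, giving pick_ticket.
Derived: order_received (round 1), shipped (round 1), stock_available (round 1), dock_ready (round 2). notify_customer never appears in any round.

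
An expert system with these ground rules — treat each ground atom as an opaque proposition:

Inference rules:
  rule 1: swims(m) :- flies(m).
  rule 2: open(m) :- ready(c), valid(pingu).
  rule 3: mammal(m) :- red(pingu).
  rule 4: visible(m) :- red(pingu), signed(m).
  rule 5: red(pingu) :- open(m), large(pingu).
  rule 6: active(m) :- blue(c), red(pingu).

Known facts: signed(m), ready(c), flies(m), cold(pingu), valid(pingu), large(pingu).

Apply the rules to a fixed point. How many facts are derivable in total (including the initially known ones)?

11

Round 1: rule 1 [swims(m) :- flies(m).]; rule 2 [open(m) :- ready(c), valid(pingu).]. Adds swims(m), open(m).
Round 2: rule 5 [red(pingu) :- open(m), large(pingu).]. Adds red(pingu).
Round 3: rule 3 [mammal(m) :- red(pingu).]; rule 4 [visible(m) :- red(pingu), signed(m).]. Adds mammal(m), visible(m).
Closure: {cold(pingu), flies(m), large(pingu), mammal(m), open(m), ready(c), red(pingu), signed(m), swims(m), valid(pingu), visible(m)} — 11 facts.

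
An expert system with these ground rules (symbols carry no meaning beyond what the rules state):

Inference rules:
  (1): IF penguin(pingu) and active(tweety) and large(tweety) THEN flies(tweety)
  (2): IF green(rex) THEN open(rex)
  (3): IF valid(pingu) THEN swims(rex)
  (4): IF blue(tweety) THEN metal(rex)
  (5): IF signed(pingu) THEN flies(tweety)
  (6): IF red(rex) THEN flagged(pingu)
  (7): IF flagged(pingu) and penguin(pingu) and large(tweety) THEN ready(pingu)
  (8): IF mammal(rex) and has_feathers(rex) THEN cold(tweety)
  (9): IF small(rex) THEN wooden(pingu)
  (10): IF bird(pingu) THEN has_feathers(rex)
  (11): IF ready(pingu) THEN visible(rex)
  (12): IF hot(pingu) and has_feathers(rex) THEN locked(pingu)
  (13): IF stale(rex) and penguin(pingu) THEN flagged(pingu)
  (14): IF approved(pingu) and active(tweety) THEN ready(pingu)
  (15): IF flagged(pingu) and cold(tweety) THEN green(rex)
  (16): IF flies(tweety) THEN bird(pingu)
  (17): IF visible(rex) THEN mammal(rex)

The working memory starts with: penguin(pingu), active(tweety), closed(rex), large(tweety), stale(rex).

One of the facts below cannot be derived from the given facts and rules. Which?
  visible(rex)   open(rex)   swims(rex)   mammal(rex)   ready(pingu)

swims(rex)

Round 1: (1) [IF penguin(pingu) and active(tweety) and large(tweety) THEN flies(tweety)]; (13) [IF stale(rex) and penguin(pingu) THEN flagged(pingu)]. Adds flies(tweety), flagged(pingu).
Round 2: (7) [IF flagged(pingu) and penguin(pingu) and large(tweety) THEN ready(pingu)]; (16) [IF flies(tweety) THEN bird(pingu)]. Adds ready(pingu), bird(pingu).
Round 3: (10) [IF bird(pingu) THEN has_feathers(rex)]; (11) [IF ready(pingu) THEN visible(rex)]. Adds has_feathers(rex), visible(rex).
Round 4: (17) [IF visible(rex) THEN mammal(rex)]. Adds mammal(rex).
Round 5: (8) [IF mammal(rex) and has_feathers(rex) THEN cold(tweety)]. Adds cold(tweety).
Round 6: (15) [IF flagged(pingu) and cold(tweety) THEN green(rex)]. Adds green(rex).
Round 7: (2) [IF green(rex) THEN open(rex)]. Adds open(rex).
Derived: mammal(rex) (round 4), visible(rex) (round 3), open(rex) (round 7), ready(pingu) (round 2). swims(rex) never appears in any round.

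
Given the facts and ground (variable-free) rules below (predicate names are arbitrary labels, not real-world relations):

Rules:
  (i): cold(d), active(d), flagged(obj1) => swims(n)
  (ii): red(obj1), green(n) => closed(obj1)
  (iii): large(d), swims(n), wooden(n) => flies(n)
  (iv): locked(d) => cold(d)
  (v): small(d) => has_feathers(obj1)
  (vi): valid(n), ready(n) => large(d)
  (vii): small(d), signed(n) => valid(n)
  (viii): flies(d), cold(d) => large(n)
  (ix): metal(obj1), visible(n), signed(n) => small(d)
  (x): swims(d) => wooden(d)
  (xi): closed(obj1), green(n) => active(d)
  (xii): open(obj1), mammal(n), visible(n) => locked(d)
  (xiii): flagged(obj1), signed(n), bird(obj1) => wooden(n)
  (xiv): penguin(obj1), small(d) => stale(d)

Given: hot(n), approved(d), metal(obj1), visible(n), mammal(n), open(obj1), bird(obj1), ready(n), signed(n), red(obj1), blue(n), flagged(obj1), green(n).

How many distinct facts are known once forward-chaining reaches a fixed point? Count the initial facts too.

24

Round 1 — (ii), (ix), (xii), (xiii), derive closed(obj1), small(d), locked(d), wooden(n).
Round 2 — (iv), (v), (vii), (xi), derive cold(d), has_feathers(obj1), valid(n), active(d).
Round 3 — (i), (vi), derive swims(n), large(d).
Round 4 — (iii), derive flies(n).
Closure: {active(d), approved(d), bird(obj1), blue(n), closed(obj1), cold(d), flagged(obj1), flies(n), green(n), has_feathers(obj1), hot(n), large(d), locked(d), mammal(n), metal(obj1), open(obj1), ready(n), red(obj1), signed(n), small(d), swims(n), valid(n), visible(n), wooden(n)} — 24 facts.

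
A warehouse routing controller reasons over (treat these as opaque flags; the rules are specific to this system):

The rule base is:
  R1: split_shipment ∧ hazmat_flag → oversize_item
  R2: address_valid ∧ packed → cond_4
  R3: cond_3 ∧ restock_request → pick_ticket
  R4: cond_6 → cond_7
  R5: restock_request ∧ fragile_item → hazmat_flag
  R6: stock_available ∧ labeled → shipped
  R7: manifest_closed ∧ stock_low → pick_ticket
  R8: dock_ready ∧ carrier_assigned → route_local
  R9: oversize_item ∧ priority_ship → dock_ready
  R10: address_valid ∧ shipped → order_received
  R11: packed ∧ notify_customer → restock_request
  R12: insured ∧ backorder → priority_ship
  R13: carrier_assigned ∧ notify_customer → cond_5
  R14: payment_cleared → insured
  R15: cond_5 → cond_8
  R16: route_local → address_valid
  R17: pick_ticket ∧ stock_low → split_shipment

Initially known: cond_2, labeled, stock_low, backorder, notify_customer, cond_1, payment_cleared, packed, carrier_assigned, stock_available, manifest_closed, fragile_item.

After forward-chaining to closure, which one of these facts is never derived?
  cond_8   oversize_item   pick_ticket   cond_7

cond_7

[1] R6 [stock_available ∧ labeled → shipped]; R7 [manifest_closed ∧ stock_low → pick_ticket]; R11 [packed ∧ notify_customer → restock_request]; R13 [carrier_assigned ∧ notify_customer → cond_5]; R14 [payment_cleared → insured]. ⇒ new: shipped, pick_ticket, restock_request, cond_5, insured.
[2] R5 [restock_request ∧ fragile_item → hazmat_flag]; R12 [insured ∧ backorder → priority_ship]; R15 [cond_5 → cond_8]; R17 [pick_ticket ∧ stock_low → split_shipment]. ⇒ new: hazmat_flag, priority_ship, cond_8, split_shipment.
[3] R1 [split_shipment ∧ hazmat_flag → oversize_item]. ⇒ new: oversize_item.
[4] R9 [oversize_item ∧ priority_ship → dock_ready]. ⇒ new: dock_ready.
[5] R8 [dock_ready ∧ carrier_assigned → route_local]. ⇒ new: route_local.
[6] R16 [route_local → address_valid]. ⇒ new: address_valid.
[7] R2 [address_valid ∧ packed → cond_4]; R10 [address_valid ∧ shipped → order_received]. ⇒ new: cond_4, order_received.
Derived: oversize_item (round 3), pick_ticket (round 1), cond_8 (round 2). cond_7 never appears in any round.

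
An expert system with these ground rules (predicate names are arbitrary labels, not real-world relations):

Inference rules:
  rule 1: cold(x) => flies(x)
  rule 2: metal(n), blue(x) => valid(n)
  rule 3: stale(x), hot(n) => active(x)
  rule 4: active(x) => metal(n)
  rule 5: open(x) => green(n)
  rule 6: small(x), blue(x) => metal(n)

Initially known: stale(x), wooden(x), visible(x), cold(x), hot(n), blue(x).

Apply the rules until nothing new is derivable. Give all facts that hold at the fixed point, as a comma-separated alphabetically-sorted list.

active(x), blue(x), cold(x), flies(x), hot(n), metal(n), stale(x), valid(n), visible(x), wooden(x)

Round 1: rule 1 [cold(x) => flies(x)]; rule 3 [stale(x), hot(n) => active(x)]. New: flies(x), active(x).
Round 2: rule 4 [active(x) => metal(n)]. New: metal(n).
Round 3: rule 2 [metal(n), blue(x) => valid(n)]. New: valid(n).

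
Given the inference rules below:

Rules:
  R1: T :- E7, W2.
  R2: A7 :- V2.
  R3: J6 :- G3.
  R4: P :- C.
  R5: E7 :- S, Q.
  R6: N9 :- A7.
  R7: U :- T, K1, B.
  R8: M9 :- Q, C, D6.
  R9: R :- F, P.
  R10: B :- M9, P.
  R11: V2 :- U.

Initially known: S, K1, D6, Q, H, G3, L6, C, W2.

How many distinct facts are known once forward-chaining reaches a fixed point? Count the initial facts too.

19

Round 1 — R3, R4, R5, R8, derive J6, P, E7, M9.
Round 2 — R1, R10, derive T, B.
Round 3 — R7, derive U.
Round 4 — R11, derive V2.
Round 5 — R2, derive A7.
Round 6 — R6, derive N9.
Closure: {A7, B, C, D6, E7, G3, H, J6, K1, L6, M9, N9, P, Q, S, T, U, V2, W2} — 19 facts.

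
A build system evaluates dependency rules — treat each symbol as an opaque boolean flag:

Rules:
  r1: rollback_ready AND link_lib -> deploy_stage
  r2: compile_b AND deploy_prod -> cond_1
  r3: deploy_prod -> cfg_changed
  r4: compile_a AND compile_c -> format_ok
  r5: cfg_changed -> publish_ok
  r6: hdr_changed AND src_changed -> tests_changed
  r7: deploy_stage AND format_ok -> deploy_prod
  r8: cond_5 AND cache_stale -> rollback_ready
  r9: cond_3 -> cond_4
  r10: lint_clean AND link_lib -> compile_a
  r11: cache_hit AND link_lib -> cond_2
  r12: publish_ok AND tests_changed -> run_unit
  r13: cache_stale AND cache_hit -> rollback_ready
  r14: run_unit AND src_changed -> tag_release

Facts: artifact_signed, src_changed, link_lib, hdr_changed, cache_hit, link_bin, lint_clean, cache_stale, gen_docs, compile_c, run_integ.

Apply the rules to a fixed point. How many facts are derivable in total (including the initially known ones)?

22

Round 1: r6 [hdr_changed AND src_changed -> tests_changed]; r10 [lint_clean AND link_lib -> compile_a]; r11 [cache_hit AND link_lib -> cond_2]; r13 [cache_stale AND cache_hit -> rollback_ready]. Adds tests_changed, compile_a, cond_2, rollback_ready.
Round 2: r1 [rollback_ready AND link_lib -> deploy_stage]; r4 [compile_a AND compile_c -> format_ok]. Adds deploy_stage, format_ok.
Round 3: r7 [deploy_stage AND format_ok -> deploy_prod]. Adds deploy_prod.
Round 4: r3 [deploy_prod -> cfg_changed]. Adds cfg_changed.
Round 5: r5 [cfg_changed -> publish_ok]. Adds publish_ok.
Round 6: r12 [publish_ok AND tests_changed -> run_unit]. Adds run_unit.
Round 7: r14 [run_unit AND src_changed -> tag_release]. Adds tag_release.
Closure: {artifact_signed, cache_hit, cache_stale, cfg_changed, compile_a, compile_c, cond_2, deploy_prod, deploy_stage, format_ok, gen_docs, hdr_changed, link_bin, link_lib, lint_clean, publish_ok, rollback_ready, run_integ, run_unit, src_changed, tag_release, tests_changed} — 22 facts.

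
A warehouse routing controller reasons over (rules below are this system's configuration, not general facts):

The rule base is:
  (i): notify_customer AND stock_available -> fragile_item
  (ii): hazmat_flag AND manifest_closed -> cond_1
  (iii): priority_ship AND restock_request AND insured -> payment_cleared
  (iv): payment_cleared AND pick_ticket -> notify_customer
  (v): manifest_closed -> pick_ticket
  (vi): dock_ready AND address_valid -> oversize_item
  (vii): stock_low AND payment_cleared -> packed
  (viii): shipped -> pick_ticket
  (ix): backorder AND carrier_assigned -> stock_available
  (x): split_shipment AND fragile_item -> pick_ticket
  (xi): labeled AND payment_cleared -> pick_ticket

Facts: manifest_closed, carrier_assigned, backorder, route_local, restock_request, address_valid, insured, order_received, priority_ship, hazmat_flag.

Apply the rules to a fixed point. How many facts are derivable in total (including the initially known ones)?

[1] (ii) [hazmat_flag AND manifest_closed -> cond_1]; (iii) [priority_ship AND restock_request AND insured -> payment_cleared]; (v) [manifest_closed -> pick_ticket]; (ix) [backorder AND carrier_assigned -> stock_available]. ⇒ new: cond_1, payment_cleared, pick_ticket, stock_available.
[2] (iv) [payment_cleared AND pick_ticket -> notify_customer]. ⇒ new: notify_customer.
[3] (i) [notify_customer AND stock_available -> fragile_item]. ⇒ new: fragile_item.
Closure: {address_valid, backorder, carrier_assigned, cond_1, fragile_item, hazmat_flag, insured, manifest_closed, notify_customer, order_received, payment_cleared, pick_ticket, priority_ship, restock_request, route_local, stock_available} — 16 facts.

16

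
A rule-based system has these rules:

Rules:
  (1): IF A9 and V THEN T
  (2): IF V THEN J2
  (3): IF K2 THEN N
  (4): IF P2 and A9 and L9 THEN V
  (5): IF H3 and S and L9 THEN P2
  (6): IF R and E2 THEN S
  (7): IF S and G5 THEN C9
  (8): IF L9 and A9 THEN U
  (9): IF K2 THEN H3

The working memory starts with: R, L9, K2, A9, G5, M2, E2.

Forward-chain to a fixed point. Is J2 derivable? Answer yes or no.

[1] (3) [IF K2 THEN N]; (6) [IF R and E2 THEN S]; (8) [IF L9 and A9 THEN U]; (9) [IF K2 THEN H3]. ⇒ new: N, S, U, H3.
[2] (5) [IF H3 and S and L9 THEN P2]; (7) [IF S and G5 THEN C9]. ⇒ new: P2, C9.
[3] (4) [IF P2 and A9 and L9 THEN V]. ⇒ new: V.
[4] (1) [IF A9 and V THEN T]; (2) [IF V THEN J2]. ⇒ new: T, J2.
J2 appears in round 4, so it is derivable.

yes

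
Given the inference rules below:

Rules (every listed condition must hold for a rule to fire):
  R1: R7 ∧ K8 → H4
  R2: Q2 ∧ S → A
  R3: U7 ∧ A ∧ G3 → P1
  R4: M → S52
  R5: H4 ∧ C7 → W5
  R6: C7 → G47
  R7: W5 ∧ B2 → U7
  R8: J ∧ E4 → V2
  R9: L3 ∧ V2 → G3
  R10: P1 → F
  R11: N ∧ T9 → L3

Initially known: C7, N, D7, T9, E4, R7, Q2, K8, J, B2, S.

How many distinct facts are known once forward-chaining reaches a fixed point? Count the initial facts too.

Round 1: R1 [R7 ∧ K8 → H4]; R2 [Q2 ∧ S → A]; R6 [C7 → G47]; R8 [J ∧ E4 → V2]; R11 [N ∧ T9 → L3]. New: H4, A, G47, V2, L3.
Round 2: R5 [H4 ∧ C7 → W5]; R9 [L3 ∧ V2 → G3]. New: W5, G3.
Round 3: R7 [W5 ∧ B2 → U7]. New: U7.
Round 4: R3 [U7 ∧ A ∧ G3 → P1]. New: P1.
Round 5: R10 [P1 → F]. New: F.
Closure: {A, B2, C7, D7, E4, F, G3, G47, H4, J, K8, L3, N, P1, Q2, R7, S, T9, U7, V2, W5} — 21 facts.

21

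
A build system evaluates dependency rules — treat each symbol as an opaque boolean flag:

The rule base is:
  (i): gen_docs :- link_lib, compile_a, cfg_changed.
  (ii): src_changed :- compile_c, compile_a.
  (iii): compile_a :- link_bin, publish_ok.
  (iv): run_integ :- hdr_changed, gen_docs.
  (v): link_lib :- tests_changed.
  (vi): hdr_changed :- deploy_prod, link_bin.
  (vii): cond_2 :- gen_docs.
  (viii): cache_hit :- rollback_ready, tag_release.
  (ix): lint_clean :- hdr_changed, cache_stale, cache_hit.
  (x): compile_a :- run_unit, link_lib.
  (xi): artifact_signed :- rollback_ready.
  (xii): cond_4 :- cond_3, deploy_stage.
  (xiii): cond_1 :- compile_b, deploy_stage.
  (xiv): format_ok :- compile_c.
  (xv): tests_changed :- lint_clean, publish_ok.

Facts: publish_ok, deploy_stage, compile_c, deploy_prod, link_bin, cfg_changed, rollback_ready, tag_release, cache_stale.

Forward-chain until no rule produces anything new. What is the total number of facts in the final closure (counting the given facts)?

21

[1] (iii) [compile_a :- link_bin, publish_ok.]; (vi) [hdr_changed :- deploy_prod, link_bin.]; (viii) [cache_hit :- rollback_ready, tag_release.]; (xi) [artifact_signed :- rollback_ready.]; (xiv) [format_ok :- compile_c.]. ⇒ new: compile_a, hdr_changed, cache_hit, artifact_signed, format_ok.
[2] (ii) [src_changed :- compile_c, compile_a.]; (ix) [lint_clean :- hdr_changed, cache_stale, cache_hit.]. ⇒ new: src_changed, lint_clean.
[3] (xv) [tests_changed :- lint_clean, publish_ok.]. ⇒ new: tests_changed.
[4] (v) [link_lib :- tests_changed.]. ⇒ new: link_lib.
[5] (i) [gen_docs :- link_lib, compile_a, cfg_changed.]. ⇒ new: gen_docs.
[6] (iv) [run_integ :- hdr_changed, gen_docs.]; (vii) [cond_2 :- gen_docs.]. ⇒ new: run_integ, cond_2.
Closure: {artifact_signed, cache_hit, cache_stale, cfg_changed, compile_a, compile_c, cond_2, deploy_prod, deploy_stage, format_ok, gen_docs, hdr_changed, link_bin, link_lib, lint_clean, publish_ok, rollback_ready, run_integ, src_changed, tag_release, tests_changed} — 21 facts.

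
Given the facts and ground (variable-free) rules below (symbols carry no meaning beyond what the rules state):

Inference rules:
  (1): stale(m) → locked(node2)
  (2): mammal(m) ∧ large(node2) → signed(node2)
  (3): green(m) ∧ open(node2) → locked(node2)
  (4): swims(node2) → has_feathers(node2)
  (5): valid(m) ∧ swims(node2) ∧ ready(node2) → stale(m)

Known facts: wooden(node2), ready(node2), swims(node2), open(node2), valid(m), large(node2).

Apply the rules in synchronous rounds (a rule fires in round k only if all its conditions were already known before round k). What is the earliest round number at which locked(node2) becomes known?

Round 1 — (4), (5), derive has_feathers(node2), stale(m).
Round 2 — (1), derive locked(node2).
locked(node2) first appears in round 2.

2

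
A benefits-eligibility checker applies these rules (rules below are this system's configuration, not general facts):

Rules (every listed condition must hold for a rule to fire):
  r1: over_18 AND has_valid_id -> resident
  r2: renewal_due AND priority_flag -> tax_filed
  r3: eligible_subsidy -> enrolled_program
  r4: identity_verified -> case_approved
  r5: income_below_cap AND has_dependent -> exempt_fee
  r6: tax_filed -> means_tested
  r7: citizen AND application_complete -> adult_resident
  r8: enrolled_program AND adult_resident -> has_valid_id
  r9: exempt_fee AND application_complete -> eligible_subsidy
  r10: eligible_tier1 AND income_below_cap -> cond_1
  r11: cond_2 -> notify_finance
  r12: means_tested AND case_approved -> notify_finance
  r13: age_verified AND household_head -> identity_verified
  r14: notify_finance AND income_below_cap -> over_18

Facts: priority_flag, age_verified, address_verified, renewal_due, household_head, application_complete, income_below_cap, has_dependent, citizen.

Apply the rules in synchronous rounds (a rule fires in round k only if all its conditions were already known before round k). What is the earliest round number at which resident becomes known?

Round 1: r2 [renewal_due AND priority_flag -> tax_filed]; r5 [income_below_cap AND has_dependent -> exempt_fee]; r7 [citizen AND application_complete -> adult_resident]; r13 [age_verified AND household_head -> identity_verified]. Adds tax_filed, exempt_fee, adult_resident, identity_verified.
Round 2: r4 [identity_verified -> case_approved]; r6 [tax_filed -> means_tested]; r9 [exempt_fee AND application_complete -> eligible_subsidy]. Adds case_approved, means_tested, eligible_subsidy.
Round 3: r3 [eligible_subsidy -> enrolled_program]; r12 [means_tested AND case_approved -> notify_finance]. Adds enrolled_program, notify_finance.
Round 4: r8 [enrolled_program AND adult_resident -> has_valid_id]; r14 [notify_finance AND income_below_cap -> over_18]. Adds has_valid_id, over_18.
Round 5: r1 [over_18 AND has_valid_id -> resident]. Adds resident.
resident first appears in round 5.

5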